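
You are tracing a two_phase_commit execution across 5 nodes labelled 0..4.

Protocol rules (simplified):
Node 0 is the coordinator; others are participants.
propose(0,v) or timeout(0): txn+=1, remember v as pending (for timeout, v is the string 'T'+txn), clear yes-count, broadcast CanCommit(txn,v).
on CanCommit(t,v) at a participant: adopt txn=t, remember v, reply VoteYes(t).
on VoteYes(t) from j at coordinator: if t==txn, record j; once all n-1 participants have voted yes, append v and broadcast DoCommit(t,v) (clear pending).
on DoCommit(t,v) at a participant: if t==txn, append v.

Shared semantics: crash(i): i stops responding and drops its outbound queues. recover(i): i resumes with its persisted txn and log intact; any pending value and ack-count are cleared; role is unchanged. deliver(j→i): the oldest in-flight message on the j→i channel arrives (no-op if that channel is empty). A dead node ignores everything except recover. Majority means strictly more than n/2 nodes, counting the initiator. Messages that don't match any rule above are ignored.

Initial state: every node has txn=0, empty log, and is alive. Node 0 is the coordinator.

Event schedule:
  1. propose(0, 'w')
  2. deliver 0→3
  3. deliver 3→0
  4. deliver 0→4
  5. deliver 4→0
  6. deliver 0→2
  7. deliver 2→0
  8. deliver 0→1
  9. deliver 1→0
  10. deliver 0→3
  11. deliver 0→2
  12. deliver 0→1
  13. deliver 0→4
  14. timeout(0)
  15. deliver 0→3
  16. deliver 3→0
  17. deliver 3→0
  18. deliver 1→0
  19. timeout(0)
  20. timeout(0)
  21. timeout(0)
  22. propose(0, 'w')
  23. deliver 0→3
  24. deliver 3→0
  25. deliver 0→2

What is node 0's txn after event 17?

e1 propose(0,'w'): 0[coor,t=1,-]
e2 deliver 0→3: 3[part,t=1,-]
e3 deliver 3→0: ·
e4 deliver 0→4: 4[part,t=1,-]
e5 deliver 4→0: ·
e6 deliver 0→2: 2[part,t=1,-]
e7 deliver 2→0: ·
e8 deliver 0→1: 1[part,t=1,-]
e9 deliver 1→0: 0[coor,t=1,w]
e10 deliver 0→3: 3[part,t=1,w]
e11 deliver 0→2: 2[part,t=1,w]
e12 deliver 0→1: 1[part,t=1,w]
e13 deliver 0→4: 4[part,t=1,w]
e14 timeout(0): 0[coor,t=2,w]
e15 deliver 0→3: 3[part,t=2,w]
e16 deliver 3→0: ·
e17 deliver 3→0: ·

2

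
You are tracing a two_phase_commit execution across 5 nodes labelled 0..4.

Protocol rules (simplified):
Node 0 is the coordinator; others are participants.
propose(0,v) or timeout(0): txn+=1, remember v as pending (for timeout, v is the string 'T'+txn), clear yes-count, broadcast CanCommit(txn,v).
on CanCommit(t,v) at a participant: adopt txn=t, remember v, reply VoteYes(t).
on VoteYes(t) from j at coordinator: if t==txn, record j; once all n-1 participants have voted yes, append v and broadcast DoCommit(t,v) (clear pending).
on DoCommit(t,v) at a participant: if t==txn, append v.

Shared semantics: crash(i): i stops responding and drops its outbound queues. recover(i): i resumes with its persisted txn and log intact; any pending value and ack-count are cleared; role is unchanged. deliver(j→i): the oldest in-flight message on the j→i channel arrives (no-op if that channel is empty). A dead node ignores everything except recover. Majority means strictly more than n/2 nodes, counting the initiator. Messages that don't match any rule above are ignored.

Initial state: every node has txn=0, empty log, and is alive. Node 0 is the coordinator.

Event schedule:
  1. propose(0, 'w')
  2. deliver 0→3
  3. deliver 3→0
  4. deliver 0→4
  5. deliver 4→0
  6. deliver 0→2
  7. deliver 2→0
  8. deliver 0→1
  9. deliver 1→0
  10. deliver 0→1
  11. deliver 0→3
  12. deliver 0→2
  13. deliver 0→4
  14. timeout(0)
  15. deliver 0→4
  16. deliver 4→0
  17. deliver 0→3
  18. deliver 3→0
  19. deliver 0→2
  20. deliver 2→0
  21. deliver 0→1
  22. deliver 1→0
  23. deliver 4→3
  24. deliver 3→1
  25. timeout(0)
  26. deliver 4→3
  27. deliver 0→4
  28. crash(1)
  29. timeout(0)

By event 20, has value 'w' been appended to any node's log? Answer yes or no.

after 1 — propose(0,'w'): n0:coor/t1/[-]
after 2 — deliver 0→3: n3:part/t1/[-]
after 3 — deliver 3→0: ·
after 4 — deliver 0→4: n4:part/t1/[-]
after 5 — deliver 4→0: ·
after 6 — deliver 0→2: n2:part/t1/[-]
after 7 — deliver 2→0: ·
after 8 — deliver 0→1: n1:part/t1/[-]
after 9 — deliver 1→0: n0:coor/t1/[w]
after 10 — deliver 0→1: n1:part/t1/[w]
after 11 — deliver 0→3: n3:part/t1/[w]
after 12 — deliver 0→2: n2:part/t1/[w]
after 13 — deliver 0→4: n4:part/t1/[w]
after 14 — timeout(0): n0:coor/t2/[w]
after 15 — deliver 0→4: n4:part/t2/[w]
after 16 — deliver 4→0: ·
after 17 — deliver 0→3: n3:part/t2/[w]
after 18 — deliver 3→0: ·
after 19 — deliver 0→2: n2:part/t2/[w]
after 20 — deliver 2→0: ·

yes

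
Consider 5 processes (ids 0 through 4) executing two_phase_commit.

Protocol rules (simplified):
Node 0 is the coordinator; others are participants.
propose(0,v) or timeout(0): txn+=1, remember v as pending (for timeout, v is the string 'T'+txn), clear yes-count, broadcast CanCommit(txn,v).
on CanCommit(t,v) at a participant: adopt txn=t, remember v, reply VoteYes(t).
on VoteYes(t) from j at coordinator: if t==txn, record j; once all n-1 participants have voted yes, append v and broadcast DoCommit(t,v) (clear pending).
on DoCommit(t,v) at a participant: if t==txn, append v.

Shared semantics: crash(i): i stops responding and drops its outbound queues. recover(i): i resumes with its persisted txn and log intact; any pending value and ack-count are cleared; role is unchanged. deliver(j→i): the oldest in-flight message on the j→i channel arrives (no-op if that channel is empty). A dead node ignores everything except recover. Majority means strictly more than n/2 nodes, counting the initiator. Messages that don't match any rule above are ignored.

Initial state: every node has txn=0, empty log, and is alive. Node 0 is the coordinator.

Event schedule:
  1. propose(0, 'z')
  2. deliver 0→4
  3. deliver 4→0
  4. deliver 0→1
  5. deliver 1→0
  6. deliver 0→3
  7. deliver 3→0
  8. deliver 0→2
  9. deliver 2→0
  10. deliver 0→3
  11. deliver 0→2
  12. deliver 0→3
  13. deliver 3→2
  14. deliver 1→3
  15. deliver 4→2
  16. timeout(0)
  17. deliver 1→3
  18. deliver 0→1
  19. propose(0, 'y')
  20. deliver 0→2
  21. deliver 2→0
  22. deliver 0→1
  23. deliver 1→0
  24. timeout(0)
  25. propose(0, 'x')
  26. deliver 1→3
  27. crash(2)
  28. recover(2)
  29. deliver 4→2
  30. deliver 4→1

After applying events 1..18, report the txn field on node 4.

1. propose(0,'z'):  <0:coor t1 ->
2. deliver 0→4:  <4:part t1 ->
3. deliver 4→0:  nop
4. deliver 0→1:  <1:part t1 ->
5. deliver 1→0:  nop
6. deliver 0→3:  <3:part t1 ->
7. deliver 3→0:  nop
8. deliver 0→2:  <2:part t1 ->
9. deliver 2→0:  <0:coor t1 z>
10. deliver 0→3:  <3:part t1 z>
11. deliver 0→2:  <2:part t1 z>
12. deliver 0→3:  nop
13. deliver 3→2:  nop
14. deliver 1→3:  nop
15. deliver 4→2:  nop
16. timeout(0):  <0:coor t2 z>
17. deliver 1→3:  nop
18. deliver 0→1:  <1:part t1 z>

1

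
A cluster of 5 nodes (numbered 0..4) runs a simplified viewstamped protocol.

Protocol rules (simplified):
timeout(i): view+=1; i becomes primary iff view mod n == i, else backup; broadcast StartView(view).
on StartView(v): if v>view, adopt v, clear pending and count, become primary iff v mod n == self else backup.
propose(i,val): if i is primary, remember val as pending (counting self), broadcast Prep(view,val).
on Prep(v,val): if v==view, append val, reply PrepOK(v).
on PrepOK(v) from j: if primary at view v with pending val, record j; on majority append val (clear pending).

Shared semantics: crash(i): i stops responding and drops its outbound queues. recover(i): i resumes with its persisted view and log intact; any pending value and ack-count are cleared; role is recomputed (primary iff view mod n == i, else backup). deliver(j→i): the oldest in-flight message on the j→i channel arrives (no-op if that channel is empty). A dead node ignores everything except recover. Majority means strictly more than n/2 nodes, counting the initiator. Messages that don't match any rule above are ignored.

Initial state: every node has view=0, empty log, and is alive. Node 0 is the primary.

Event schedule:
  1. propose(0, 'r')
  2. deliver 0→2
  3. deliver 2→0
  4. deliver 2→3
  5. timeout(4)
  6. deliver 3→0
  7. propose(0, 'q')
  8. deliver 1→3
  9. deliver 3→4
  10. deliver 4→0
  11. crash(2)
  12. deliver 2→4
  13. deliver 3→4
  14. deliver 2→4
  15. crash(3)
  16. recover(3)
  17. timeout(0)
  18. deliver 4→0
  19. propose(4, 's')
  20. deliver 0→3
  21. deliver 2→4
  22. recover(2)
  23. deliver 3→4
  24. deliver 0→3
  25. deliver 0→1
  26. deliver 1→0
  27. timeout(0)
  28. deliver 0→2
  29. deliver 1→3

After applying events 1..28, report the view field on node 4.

1

[1] propose(0,'r') → ∅
[2] deliver 0→2 → N2(back v0 [r])
[3] deliver 2→0 → ∅
[4] deliver 2→3 → ∅
[5] timeout(4) → N4(back v1 [-])
[6] deliver 3→0 → ∅
[7] propose(0,'q') → ∅
[8] deliver 1→3 → ∅
[9] deliver 3→4 → ∅
[10] deliver 4→0 → N0(back v1 [-])
[11] crash(2) → N2(✗back v0 [r])
[12] deliver 2→4 → ∅
[13] deliver 3→4 → ∅
[14] deliver 2→4 → ∅
[15] crash(3) → N3(✗back v0 [-])
[16] recover(3) → N3(back v0 [-])
[17] timeout(0) → N0(back v2 [-])
[18] deliver 4→0 → ∅
[19] propose(4,'s') → ∅
[20] deliver 0→3 → N3(back v0 [r])
[21] deliver 2→4 → ∅
[22] recover(2) → N2(back v0 [r])
[23] deliver 3→4 → ∅
[24] deliver 0→3 → N3(back v0 [r,q])
[25] deliver 0→1 → N1(back v0 [r])
[26] deliver 1→0 → ∅
[27] timeout(0) → N0(back v3 [-])
[28] deliver 0→2 → N2(back v0 [r,q])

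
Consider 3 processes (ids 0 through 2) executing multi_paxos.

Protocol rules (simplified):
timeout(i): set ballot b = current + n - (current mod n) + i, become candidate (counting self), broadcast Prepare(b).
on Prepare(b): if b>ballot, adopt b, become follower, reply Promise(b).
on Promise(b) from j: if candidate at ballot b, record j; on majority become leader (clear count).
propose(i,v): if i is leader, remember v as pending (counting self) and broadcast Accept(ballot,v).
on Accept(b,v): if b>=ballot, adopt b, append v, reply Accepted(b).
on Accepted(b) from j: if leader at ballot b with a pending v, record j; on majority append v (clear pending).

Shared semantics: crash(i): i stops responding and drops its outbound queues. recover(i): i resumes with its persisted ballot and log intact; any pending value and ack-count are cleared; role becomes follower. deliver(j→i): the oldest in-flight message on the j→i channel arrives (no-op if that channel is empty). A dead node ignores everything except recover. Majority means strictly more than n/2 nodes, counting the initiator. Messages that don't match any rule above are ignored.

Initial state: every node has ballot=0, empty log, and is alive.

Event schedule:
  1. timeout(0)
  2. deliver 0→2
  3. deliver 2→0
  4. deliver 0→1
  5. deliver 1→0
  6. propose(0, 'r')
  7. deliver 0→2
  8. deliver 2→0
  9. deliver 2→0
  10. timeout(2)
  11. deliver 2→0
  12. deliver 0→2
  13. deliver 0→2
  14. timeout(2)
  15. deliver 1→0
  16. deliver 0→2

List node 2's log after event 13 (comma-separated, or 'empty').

1. timeout(0):  <0:cand b3 ->
2. deliver 0→2:  <2:foll b3 ->
3. deliver 2→0:  <0:lead b3 ->
4. deliver 0→1:  <1:foll b3 ->
5. deliver 1→0:  nop
6. propose(0,'r'):  nop
7. deliver 0→2:  <2:foll b3 r>
8. deliver 2→0:  <0:lead b3 r>
9. deliver 2→0:  nop
10. timeout(2):  <2:cand b8 r>
11. deliver 2→0:  <0:foll b8 r>
12. deliver 0→2:  <2:lead b8 r>
13. deliver 0→2:  nop

r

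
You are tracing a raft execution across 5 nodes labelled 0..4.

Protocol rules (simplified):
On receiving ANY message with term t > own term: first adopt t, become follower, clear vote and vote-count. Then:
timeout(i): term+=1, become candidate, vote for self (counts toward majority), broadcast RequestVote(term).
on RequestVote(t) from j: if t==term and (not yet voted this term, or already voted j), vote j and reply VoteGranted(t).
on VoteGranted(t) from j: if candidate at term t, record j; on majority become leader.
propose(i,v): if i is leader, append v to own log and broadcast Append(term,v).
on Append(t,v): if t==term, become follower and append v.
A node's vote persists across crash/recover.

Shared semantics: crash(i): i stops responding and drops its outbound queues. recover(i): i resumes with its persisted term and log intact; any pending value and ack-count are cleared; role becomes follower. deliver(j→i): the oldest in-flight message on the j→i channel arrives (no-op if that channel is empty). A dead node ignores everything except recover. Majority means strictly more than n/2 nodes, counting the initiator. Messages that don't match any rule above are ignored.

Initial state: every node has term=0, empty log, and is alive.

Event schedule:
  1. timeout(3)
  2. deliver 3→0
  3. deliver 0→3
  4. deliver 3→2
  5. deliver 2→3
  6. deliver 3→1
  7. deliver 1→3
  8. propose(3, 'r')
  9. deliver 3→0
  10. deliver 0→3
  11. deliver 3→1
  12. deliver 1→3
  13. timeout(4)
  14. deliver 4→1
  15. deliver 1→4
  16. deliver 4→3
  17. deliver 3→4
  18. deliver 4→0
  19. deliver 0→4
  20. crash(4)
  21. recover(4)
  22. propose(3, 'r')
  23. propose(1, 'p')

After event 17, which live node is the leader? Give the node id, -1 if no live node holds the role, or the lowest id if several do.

after 1 — timeout(3): n3:cand/t1/[-]
after 2 — deliver 3→0: n0:foll/t1/[-]
after 3 — deliver 0→3: ·
after 4 — deliver 3→2: n2:foll/t1/[-]
after 5 — deliver 2→3: n3:lead/t1/[-]
after 6 — deliver 3→1: n1:foll/t1/[-]
after 7 — deliver 1→3: ·
after 8 — propose(3,'r'): n3:lead/t1/[r]
after 9 — deliver 3→0: n0:foll/t1/[r]
after 10 — deliver 0→3: ·
after 11 — deliver 3→1: n1:foll/t1/[r]
after 12 — deliver 1→3: ·
after 13 — timeout(4): n4:cand/t1/[-]
after 14 — deliver 4→1: ·
after 15 — deliver 1→4: ·
after 16 — deliver 4→3: ·
after 17 — deliver 3→4: ·

3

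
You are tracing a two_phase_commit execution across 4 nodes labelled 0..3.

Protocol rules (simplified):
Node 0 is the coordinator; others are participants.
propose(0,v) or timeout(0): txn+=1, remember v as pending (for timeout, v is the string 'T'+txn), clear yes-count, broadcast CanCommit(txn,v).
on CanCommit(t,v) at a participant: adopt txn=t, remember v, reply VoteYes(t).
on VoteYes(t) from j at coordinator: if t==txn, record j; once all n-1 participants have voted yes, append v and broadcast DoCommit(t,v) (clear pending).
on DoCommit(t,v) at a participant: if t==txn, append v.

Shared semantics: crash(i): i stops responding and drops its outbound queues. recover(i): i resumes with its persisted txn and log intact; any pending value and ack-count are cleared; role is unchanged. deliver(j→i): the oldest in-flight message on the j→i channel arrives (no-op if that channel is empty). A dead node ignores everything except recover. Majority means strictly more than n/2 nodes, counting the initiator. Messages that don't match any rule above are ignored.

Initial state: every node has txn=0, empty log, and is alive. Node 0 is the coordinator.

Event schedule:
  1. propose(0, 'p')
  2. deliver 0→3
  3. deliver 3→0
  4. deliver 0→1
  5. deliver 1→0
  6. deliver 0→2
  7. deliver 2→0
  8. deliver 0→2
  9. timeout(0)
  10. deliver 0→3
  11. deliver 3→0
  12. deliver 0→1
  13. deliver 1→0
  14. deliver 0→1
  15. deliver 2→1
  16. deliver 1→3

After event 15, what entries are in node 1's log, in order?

after 1 — propose(0,'p'): n0:coor/t1/[-]
after 2 — deliver 0→3: n3:part/t1/[-]
after 3 — deliver 3→0: ·
after 4 — deliver 0→1: n1:part/t1/[-]
after 5 — deliver 1→0: ·
after 6 — deliver 0→2: n2:part/t1/[-]
after 7 — deliver 2→0: n0:coor/t1/[p]
after 8 — deliver 0→2: n2:part/t1/[p]
after 9 — timeout(0): n0:coor/t2/[p]
after 10 — deliver 0→3: n3:part/t1/[p]
after 11 — deliver 3→0: ·
after 12 — deliver 0→1: n1:part/t1/[p]
after 13 — deliver 1→0: ·
after 14 — deliver 0→1: n1:part/t2/[p]
after 15 — deliver 2→1: ·

p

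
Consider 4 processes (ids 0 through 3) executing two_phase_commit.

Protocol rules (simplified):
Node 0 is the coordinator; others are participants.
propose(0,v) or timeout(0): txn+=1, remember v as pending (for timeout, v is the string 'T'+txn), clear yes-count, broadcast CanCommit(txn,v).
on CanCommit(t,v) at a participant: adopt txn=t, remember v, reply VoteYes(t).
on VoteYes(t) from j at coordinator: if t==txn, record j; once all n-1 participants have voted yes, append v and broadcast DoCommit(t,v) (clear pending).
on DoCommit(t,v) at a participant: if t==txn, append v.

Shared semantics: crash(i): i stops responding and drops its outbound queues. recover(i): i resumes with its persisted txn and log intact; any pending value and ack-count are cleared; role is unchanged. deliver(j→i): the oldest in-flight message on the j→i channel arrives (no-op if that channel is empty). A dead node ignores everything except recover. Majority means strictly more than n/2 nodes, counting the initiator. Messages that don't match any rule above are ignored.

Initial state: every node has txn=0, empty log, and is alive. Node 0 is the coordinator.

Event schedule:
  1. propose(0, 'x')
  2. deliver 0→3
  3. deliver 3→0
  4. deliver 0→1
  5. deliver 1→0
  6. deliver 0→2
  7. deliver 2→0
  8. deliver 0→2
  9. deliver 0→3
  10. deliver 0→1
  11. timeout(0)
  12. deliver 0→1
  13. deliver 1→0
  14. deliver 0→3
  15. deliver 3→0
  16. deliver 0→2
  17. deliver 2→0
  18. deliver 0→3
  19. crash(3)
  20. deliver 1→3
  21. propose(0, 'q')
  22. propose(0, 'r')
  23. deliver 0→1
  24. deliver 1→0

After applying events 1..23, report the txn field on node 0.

step 1 propose(0,'x'): 0={coor,t=1,log=-}
step 2 deliver 0→3: 3={part,t=1,log=-}
step 3 deliver 3→0: —
step 4 deliver 0→1: 1={part,t=1,log=-}
step 5 deliver 1→0: —
step 6 deliver 0→2: 2={part,t=1,log=-}
step 7 deliver 2→0: 0={coor,t=1,log=x}
step 8 deliver 0→2: 2={part,t=1,log=x}
step 9 deliver 0→3: 3={part,t=1,log=x}
step 10 deliver 0→1: 1={part,t=1,log=x}
step 11 timeout(0): 0={coor,t=2,log=x}
step 12 deliver 0→1: 1={part,t=2,log=x}
step 13 deliver 1→0: —
step 14 deliver 0→3: 3={part,t=2,log=x}
step 15 deliver 3→0: —
step 16 deliver 0→2: 2={part,t=2,log=x}
step 17 deliver 2→0: 0={coor,t=2,log=x,T2}
step 18 deliver 0→3: 3={part,t=2,log=x,T2}
step 19 crash(3): 3={✗part,t=2,log=x,T2}
step 20 deliver 1→3: —
step 21 propose(0,'q'): 0={coor,t=3,log=x,T2}
step 22 propose(0,'r'): 0={coor,t=4,log=x,T2}
step 23 deliver 0→1: 1={part,t=2,log=x,T2}

4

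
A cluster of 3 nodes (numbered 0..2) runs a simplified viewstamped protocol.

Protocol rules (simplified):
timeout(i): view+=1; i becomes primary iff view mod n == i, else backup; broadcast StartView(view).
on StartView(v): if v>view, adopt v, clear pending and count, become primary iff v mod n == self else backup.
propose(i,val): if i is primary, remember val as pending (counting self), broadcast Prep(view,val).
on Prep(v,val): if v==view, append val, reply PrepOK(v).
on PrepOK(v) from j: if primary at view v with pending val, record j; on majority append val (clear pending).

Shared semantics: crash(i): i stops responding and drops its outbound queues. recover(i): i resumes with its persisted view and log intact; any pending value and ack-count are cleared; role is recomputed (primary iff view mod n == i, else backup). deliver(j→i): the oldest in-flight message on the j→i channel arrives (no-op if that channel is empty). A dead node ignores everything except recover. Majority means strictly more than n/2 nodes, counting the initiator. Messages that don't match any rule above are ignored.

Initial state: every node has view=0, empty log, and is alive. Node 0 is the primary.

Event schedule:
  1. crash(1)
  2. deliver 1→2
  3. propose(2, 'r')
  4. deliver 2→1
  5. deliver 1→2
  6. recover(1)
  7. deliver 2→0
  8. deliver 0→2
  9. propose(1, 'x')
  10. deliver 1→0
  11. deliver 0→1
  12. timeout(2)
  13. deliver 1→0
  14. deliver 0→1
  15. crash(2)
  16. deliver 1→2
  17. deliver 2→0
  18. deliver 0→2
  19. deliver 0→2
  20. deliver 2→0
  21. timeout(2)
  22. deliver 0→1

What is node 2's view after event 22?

1

step 1 crash(1): 1={✗back,v=0,log=-}
step 2 deliver 1→2: —
step 3 propose(2,'r'): —
step 4 deliver 2→1: —
step 5 deliver 1→2: —
step 6 recover(1): 1={back,v=0,log=-}
step 7 deliver 2→0: —
step 8 deliver 0→2: —
step 9 propose(1,'x'): —
step 10 deliver 1→0: —
step 11 deliver 0→1: —
step 12 timeout(2): 2={back,v=1,log=-}
step 13 deliver 1→0: —
step 14 deliver 0→1: —
step 15 crash(2): 2={✗back,v=1,log=-}
step 16 deliver 1→2: —
step 17 deliver 2→0: —
step 18 deliver 0→2: —
step 19 deliver 0→2: —
step 20 deliver 2→0: —
step 21 timeout(2): —
step 22 deliver 0→1: —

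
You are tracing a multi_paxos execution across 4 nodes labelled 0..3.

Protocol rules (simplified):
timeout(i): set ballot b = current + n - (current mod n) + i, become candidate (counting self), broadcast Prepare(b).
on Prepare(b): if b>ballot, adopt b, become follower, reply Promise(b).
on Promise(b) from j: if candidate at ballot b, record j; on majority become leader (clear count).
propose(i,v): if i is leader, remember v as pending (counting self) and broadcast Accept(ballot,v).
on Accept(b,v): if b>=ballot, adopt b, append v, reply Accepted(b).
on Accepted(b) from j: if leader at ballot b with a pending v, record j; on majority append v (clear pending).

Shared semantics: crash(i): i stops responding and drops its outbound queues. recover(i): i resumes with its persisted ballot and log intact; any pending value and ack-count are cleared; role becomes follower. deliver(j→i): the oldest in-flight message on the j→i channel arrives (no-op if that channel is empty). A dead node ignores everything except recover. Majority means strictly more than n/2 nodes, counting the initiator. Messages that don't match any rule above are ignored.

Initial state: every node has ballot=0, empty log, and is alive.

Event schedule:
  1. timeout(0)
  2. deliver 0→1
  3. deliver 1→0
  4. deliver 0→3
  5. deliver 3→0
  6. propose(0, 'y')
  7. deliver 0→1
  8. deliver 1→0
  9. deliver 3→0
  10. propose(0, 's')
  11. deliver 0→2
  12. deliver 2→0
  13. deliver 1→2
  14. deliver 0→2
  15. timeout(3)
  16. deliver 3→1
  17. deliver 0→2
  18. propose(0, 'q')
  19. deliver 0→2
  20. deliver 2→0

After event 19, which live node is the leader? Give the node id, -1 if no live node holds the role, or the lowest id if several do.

after 1 — timeout(0): n0:cand/b4/[-]
after 2 — deliver 0→1: n1:foll/b4/[-]
after 3 — deliver 1→0: ·
after 4 — deliver 0→3: n3:foll/b4/[-]
after 5 — deliver 3→0: n0:lead/b4/[-]
after 6 — propose(0,'y'): ·
after 7 — deliver 0→1: n1:foll/b4/[y]
after 8 — deliver 1→0: ·
after 9 — deliver 3→0: ·
after 10 — propose(0,'s'): ·
after 11 — deliver 0→2: n2:foll/b4/[-]
after 12 — deliver 2→0: ·
after 13 — deliver 1→2: ·
after 14 — deliver 0→2: n2:foll/b4/[y]
after 15 — timeout(3): n3:cand/b11/[-]
after 16 — deliver 3→1: n1:foll/b11/[y]
after 17 — deliver 0→2: n2:foll/b4/[y,s]
after 18 — propose(0,'q'): ·
after 19 — deliver 0→2: n2:foll/b4/[y,s,q]

0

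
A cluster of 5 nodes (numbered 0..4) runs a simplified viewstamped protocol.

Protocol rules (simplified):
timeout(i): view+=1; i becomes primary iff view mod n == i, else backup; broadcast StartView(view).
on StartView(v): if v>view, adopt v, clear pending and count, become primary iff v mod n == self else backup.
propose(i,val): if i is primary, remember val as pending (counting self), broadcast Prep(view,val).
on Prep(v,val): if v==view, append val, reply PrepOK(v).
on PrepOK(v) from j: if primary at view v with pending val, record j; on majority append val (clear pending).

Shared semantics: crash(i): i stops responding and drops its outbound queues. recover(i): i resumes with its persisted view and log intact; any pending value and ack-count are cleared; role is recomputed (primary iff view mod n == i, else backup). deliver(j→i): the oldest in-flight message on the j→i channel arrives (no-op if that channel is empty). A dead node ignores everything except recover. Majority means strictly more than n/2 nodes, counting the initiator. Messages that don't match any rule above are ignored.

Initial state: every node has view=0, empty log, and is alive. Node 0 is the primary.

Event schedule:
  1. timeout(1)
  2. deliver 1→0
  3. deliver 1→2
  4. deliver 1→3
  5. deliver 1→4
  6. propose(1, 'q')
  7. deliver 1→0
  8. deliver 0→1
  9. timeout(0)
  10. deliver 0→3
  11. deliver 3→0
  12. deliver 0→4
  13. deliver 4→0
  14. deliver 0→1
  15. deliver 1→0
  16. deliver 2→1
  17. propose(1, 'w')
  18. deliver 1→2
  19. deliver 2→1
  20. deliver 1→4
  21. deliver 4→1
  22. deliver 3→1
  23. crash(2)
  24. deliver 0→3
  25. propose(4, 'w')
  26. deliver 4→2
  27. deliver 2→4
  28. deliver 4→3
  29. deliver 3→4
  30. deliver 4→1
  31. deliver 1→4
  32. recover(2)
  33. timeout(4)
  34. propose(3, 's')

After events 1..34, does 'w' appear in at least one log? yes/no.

1. timeout(1):  <1:prim v1 ->
2. deliver 1→0:  <0:back v1 ->
3. deliver 1→2:  <2:back v1 ->
4. deliver 1→3:  <3:back v1 ->
5. deliver 1→4:  <4:back v1 ->
6. propose(1,'q'):  nop
7. deliver 1→0:  <0:back v1 q>
8. deliver 0→1:  nop
9. timeout(0):  <0:back v2 q>
10. deliver 0→3:  <3:back v2 ->
11. deliver 3→0:  nop
12. deliver 0→4:  <4:back v2 ->
13. deliver 4→0:  nop
14. deliver 0→1:  <1:back v2 ->
15. deliver 1→0:  nop
16. deliver 2→1:  nop
17. propose(1,'w'):  nop
18. deliver 1→2:  <2:back v1 q>
19. deliver 2→1:  nop
20. deliver 1→4:  nop
21. deliver 4→1:  nop
22. deliver 3→1:  nop
23. crash(2):  <2:✗back v1 q>
24. deliver 0→3:  nop
25. propose(4,'w'):  nop
26. deliver 4→2:  nop
27. deliver 2→4:  nop
28. deliver 4→3:  nop
29. deliver 3→4:  nop
30. deliver 4→1:  nop
31. deliver 1→4:  nop
32. recover(2):  <2:back v1 q>
33. timeout(4):  <4:back v3 ->
34. propose(3,'s'):  nop

no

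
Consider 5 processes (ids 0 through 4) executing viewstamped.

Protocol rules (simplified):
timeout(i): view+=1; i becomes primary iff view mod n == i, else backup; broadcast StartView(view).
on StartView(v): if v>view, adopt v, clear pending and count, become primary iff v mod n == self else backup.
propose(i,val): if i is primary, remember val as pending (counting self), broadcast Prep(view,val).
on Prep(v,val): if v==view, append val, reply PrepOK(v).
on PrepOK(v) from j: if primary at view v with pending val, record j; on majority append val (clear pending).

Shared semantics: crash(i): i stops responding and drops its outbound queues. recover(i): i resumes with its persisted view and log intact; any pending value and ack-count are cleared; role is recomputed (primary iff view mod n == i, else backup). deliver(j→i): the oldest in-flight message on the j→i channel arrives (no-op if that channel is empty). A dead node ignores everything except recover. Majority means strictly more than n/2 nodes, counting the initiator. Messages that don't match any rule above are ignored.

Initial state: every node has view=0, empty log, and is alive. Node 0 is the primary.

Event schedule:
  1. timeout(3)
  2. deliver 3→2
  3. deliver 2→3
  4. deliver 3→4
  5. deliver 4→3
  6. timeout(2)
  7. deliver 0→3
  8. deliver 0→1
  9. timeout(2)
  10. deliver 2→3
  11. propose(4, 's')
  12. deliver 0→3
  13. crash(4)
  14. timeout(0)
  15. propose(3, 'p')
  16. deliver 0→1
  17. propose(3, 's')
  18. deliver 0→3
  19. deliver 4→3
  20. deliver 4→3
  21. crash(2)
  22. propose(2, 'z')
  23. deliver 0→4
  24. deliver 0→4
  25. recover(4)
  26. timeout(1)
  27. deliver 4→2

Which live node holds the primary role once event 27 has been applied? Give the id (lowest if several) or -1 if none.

1. timeout(3):  <3:back v1 ->
2. deliver 3→2:  <2:back v1 ->
3. deliver 2→3:  nop
4. deliver 3→4:  <4:back v1 ->
5. deliver 4→3:  nop
6. timeout(2):  <2:prim v2 ->
7. deliver 0→3:  nop
8. deliver 0→1:  nop
9. timeout(2):  <2:back v3 ->
10. deliver 2→3:  <3:back v2 ->
11. propose(4,'s'):  nop
12. deliver 0→3:  nop
13. crash(4):  <4:✗back v1 ->
14. timeout(0):  <0:back v1 ->
15. propose(3,'p'):  nop
16. deliver 0→1:  <1:prim v1 ->
17. propose(3,'s'):  nop
18. deliver 0→3:  nop
19. deliver 4→3:  nop
20. deliver 4→3:  nop
21. crash(2):  <2:✗back v3 ->
22. propose(2,'z'):  nop
23. deliver 0→4:  nop
24. deliver 0→4:  nop
25. recover(4):  <4:back v1 ->
26. timeout(1):  <1:back v2 ->
27. deliver 4→2:  nop

-1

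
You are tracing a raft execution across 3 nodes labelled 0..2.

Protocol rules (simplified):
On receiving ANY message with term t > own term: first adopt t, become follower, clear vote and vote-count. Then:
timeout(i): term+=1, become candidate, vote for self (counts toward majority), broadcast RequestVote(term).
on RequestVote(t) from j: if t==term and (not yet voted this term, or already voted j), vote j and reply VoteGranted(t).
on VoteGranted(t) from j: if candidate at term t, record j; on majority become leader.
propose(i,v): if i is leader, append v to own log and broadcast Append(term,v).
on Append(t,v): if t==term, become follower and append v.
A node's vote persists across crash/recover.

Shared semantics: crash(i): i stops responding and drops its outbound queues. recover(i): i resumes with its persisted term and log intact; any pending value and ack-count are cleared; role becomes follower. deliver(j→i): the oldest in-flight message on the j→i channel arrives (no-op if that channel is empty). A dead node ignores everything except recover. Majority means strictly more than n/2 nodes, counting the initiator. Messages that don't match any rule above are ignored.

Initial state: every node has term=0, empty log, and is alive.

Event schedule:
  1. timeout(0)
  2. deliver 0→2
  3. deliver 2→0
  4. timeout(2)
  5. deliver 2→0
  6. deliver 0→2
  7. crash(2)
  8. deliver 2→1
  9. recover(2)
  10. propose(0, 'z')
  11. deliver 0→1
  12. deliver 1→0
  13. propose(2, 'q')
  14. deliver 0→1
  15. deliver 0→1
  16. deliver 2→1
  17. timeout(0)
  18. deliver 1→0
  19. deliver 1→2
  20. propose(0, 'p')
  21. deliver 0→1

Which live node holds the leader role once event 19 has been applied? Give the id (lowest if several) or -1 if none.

e1 timeout(0): 0[cand,t=1,-]
e2 deliver 0→2: 2[foll,t=1,-]
e3 deliver 2→0: 0[lead,t=1,-]
e4 timeout(2): 2[cand,t=2,-]
e5 deliver 2→0: 0[foll,t=2,-]
e6 deliver 0→2: 2[lead,t=2,-]
e7 crash(2): 2[✗lead,t=2,-]
e8 deliver 2→1: ·
e9 recover(2): 2[foll,t=2,-]
e10 propose(0,'z'): ·
e11 deliver 0→1: 1[foll,t=1,-]
e12 deliver 1→0: ·
e13 propose(2,'q'): ·
e14 deliver 0→1: ·
e15 deliver 0→1: ·
e16 deliver 2→1: ·
e17 timeout(0): 0[cand,t=3,-]
e18 deliver 1→0: ·
e19 deliver 1→2: ·

-1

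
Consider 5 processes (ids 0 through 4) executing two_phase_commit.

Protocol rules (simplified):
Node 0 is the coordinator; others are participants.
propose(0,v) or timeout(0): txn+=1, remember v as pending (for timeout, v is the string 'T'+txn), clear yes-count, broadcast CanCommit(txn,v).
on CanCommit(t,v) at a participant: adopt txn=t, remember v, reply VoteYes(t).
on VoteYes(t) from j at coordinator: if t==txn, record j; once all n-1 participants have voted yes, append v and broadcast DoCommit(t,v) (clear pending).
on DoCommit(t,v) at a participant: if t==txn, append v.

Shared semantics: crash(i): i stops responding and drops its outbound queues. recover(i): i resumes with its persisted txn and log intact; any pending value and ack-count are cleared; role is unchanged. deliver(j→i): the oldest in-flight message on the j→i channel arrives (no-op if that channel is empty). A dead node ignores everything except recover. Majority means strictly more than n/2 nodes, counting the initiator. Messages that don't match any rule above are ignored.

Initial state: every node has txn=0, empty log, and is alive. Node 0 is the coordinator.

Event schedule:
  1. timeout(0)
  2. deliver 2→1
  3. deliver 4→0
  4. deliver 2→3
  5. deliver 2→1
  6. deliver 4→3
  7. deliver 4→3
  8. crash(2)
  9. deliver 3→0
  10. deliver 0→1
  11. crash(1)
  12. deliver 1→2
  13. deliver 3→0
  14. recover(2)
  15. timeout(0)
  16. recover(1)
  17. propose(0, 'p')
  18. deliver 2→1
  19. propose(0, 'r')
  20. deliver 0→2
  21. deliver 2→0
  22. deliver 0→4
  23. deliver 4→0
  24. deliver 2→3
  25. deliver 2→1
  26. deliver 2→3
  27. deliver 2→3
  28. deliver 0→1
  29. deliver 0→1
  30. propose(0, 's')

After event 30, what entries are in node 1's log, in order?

empty

[1] timeout(0) → N0(coor t1 [-])
[2] deliver 2→1 → ∅
[3] deliver 4→0 → ∅
[4] deliver 2→3 → ∅
[5] deliver 2→1 → ∅
[6] deliver 4→3 → ∅
[7] deliver 4→3 → ∅
[8] crash(2) → N2(✗part t0 [-])
[9] deliver 3→0 → ∅
[10] deliver 0→1 → N1(part t1 [-])
[11] crash(1) → N1(✗part t1 [-])
[12] deliver 1→2 → ∅
[13] deliver 3→0 → ∅
[14] recover(2) → N2(part t0 [-])
[15] timeout(0) → N0(coor t2 [-])
[16] recover(1) → N1(part t1 [-])
[17] propose(0,'p') → N0(coor t3 [-])
[18] deliver 2→1 → ∅
[19] propose(0,'r') → N0(coor t4 [-])
[20] deliver 0→2 → N2(part t1 [-])
[21] deliver 2→0 → ∅
[22] deliver 0→4 → N4(part t1 [-])
[23] deliver 4→0 → ∅
[24] deliver 2→3 → ∅
[25] deliver 2→1 → ∅
[26] deliver 2→3 → ∅
[27] deliver 2→3 → ∅
[28] deliver 0→1 → N1(part t2 [-])
[29] deliver 0→1 → N1(part t3 [-])
[30] propose(0,'s') → N0(coor t5 [-])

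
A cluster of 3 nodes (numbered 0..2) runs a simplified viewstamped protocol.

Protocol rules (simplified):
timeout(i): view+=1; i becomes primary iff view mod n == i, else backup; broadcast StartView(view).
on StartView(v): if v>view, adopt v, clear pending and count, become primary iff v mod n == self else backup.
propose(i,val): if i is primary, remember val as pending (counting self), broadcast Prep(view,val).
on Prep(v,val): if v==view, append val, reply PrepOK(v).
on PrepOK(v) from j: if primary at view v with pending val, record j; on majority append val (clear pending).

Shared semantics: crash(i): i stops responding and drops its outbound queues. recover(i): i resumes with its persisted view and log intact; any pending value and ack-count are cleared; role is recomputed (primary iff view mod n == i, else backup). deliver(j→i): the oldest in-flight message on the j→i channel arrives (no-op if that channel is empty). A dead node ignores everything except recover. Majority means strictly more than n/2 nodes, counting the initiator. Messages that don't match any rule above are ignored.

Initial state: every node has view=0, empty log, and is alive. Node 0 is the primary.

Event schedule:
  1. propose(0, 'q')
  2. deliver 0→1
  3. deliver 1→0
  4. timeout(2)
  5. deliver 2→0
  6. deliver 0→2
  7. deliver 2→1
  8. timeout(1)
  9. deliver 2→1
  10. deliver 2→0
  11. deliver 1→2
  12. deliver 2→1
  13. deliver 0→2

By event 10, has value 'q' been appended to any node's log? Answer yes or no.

[1] propose(0,'q') → ∅
[2] deliver 0→1 → N1(back v0 [q])
[3] deliver 1→0 → N0(prim v0 [q])
[4] timeout(2) → N2(back v1 [-])
[5] deliver 2→0 → N0(back v1 [q])
[6] deliver 0→2 → ∅
[7] deliver 2→1 → N1(prim v1 [q])
[8] timeout(1) → N1(back v2 [q])
[9] deliver 2→1 → ∅
[10] deliver 2→0 → ∅

yes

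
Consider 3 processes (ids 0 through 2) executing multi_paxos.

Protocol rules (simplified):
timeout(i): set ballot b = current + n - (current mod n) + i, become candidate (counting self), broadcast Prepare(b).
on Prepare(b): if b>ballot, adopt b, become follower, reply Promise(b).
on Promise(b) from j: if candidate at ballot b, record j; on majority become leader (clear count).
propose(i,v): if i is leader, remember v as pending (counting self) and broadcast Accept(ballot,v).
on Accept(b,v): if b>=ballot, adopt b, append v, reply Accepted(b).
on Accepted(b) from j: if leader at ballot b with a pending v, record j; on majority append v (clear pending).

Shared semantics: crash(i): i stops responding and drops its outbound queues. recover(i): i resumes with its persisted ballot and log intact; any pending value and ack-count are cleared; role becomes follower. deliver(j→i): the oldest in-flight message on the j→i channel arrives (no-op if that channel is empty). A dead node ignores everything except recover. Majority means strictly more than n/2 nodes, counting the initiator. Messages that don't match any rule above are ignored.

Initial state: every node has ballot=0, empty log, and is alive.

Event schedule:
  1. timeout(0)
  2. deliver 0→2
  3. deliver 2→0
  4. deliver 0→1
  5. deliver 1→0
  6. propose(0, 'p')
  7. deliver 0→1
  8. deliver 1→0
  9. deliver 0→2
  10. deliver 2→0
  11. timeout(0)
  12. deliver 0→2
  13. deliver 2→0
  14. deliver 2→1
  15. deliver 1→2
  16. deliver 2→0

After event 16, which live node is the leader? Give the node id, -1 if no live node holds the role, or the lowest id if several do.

[1] timeout(0) → N0(cand b3 [-])
[2] deliver 0→2 → N2(foll b3 [-])
[3] deliver 2→0 → N0(lead b3 [-])
[4] deliver 0→1 → N1(foll b3 [-])
[5] deliver 1→0 → ∅
[6] propose(0,'p') → ∅
[7] deliver 0→1 → N1(foll b3 [p])
[8] deliver 1→0 → N0(lead b3 [p])
[9] deliver 0→2 → N2(foll b3 [p])
[10] deliver 2→0 → ∅
[11] timeout(0) → N0(cand b6 [p])
[12] deliver 0→2 → N2(foll b6 [p])
[13] deliver 2→0 → N0(lead b6 [p])
[14] deliver 2→1 → ∅
[15] deliver 1→2 → ∅
[16] deliver 2→0 → ∅

0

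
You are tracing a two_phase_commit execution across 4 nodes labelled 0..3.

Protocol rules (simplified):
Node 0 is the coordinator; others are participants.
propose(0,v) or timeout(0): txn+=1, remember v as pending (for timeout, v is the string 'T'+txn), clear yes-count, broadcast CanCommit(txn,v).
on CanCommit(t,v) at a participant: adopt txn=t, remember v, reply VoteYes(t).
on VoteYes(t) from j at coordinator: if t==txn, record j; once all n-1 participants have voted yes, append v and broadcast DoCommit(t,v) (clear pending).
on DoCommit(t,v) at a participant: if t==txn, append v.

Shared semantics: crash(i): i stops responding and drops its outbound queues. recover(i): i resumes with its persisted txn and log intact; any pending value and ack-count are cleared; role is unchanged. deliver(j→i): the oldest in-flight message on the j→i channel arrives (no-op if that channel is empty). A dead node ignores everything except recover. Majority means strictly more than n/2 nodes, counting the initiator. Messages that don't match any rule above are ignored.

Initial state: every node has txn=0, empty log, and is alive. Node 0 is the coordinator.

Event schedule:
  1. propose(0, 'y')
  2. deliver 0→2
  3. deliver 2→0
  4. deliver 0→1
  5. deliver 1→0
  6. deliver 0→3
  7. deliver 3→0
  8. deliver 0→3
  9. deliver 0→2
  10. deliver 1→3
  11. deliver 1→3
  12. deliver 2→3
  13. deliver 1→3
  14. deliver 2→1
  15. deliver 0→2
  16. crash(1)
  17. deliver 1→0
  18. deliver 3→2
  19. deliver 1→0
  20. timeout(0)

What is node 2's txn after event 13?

1

[1] propose(0,'y') → N0(coor t1 [-])
[2] deliver 0→2 → N2(part t1 [-])
[3] deliver 2→0 → ∅
[4] deliver 0→1 → N1(part t1 [-])
[5] deliver 1→0 → ∅
[6] deliver 0→3 → N3(part t1 [-])
[7] deliver 3→0 → N0(coor t1 [y])
[8] deliver 0→3 → N3(part t1 [y])
[9] deliver 0→2 → N2(part t1 [y])
[10] deliver 1→3 → ∅
[11] deliver 1→3 → ∅
[12] deliver 2→3 → ∅
[13] deliver 1→3 → ∅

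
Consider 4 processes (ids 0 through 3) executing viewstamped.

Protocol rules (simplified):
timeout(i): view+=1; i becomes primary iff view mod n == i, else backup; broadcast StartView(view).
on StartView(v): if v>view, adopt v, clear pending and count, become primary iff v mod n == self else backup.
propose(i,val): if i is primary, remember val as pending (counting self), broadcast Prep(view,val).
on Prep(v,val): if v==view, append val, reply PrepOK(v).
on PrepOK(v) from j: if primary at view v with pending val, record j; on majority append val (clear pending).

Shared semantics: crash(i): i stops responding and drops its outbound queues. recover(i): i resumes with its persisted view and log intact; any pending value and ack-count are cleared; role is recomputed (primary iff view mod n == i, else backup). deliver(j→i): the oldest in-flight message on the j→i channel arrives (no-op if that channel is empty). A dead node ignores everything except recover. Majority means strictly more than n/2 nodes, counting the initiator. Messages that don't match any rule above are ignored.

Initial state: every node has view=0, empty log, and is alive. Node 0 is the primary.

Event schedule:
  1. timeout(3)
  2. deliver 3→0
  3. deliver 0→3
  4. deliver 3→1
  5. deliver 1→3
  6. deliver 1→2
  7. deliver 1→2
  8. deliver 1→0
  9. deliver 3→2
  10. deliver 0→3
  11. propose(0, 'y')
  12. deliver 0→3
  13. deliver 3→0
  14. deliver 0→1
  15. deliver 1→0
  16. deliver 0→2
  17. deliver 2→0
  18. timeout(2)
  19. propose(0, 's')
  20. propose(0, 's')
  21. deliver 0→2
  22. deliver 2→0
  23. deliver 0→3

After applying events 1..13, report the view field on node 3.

1. timeout(3):  <3:back v1 ->
2. deliver 3→0:  <0:back v1 ->
3. deliver 0→3:  nop
4. deliver 3→1:  <1:prim v1 ->
5. deliver 1→3:  nop
6. deliver 1→2:  nop
7. deliver 1→2:  nop
8. deliver 1→0:  nop
9. deliver 3→2:  <2:back v1 ->
10. deliver 0→3:  nop
11. propose(0,'y'):  nop
12. deliver 0→3:  nop
13. deliver 3→0:  nop

1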